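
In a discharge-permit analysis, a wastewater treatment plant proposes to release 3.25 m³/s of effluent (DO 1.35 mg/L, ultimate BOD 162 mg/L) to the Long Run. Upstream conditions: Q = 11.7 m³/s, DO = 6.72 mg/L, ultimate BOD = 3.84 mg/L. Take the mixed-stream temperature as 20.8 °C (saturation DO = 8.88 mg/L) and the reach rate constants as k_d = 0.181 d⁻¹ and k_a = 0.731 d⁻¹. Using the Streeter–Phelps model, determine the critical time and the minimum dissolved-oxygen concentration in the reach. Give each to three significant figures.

Mixed DO = (11.7×6.72 + 3.25×1.35)/(11.7+3.25) = 83.01/14.95 = 5.553 mg/L.
Mixed L₀ = (11.7×3.84 + 3.25×162)/(14.95) = 571.4/14.95 = 38.22 mg/L.
Initial deficit D₀ = C_s − DO₀ = 8.88 − 5.553 = 3.327 mg/L.
t_c = (1/0.5500) ln[(0.731/0.181)(1 − 3.327×0.5500/(0.181×38.22))] = 1.818 × ln(2.970) = 1.979 d.
D_c = (0.181/0.731) × 38.22 × e^(−0.181×1.979) = 0.2476 × 38.22 × 0.6989 = 6.614 mg/L.
Minimum DO = 8.88 − 6.614 = 2.266 mg/L.

t_c ≈ 1.98 d; minimum DO ≈ 2.27 mg/L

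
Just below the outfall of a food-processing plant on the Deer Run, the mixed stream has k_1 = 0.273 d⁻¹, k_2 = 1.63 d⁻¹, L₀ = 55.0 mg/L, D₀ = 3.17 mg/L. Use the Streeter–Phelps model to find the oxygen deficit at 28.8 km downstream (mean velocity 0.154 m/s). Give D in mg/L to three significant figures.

D ≈ 5.90 mg/L

Travel time t = x/v = 28.8 km / (0.154 m/s) = 28800 m / 0.154 m/s = 187000 s = 2.165 d.
k_1 L₀/(k_2−k_1) = 0.273×55.0/(1.63−0.273) = 15.02/1.357 = 11.06 mg/L.
e^(−k_1 t) = e^(−0.273×2.165) = 0.5538; e^(−k_2 t) = e^(−1.63×2.165) = 0.02936.
D = 11.06 × (0.5538 − 0.02936) + 3.17 × 0.02936 = 5.803 + 0.09307 = 5.896 mg/L.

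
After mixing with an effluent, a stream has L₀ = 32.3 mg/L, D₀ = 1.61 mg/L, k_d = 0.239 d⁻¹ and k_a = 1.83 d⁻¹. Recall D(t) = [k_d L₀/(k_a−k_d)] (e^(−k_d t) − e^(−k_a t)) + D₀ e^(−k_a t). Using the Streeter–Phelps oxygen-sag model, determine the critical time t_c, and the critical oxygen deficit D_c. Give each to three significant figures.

t_c ≈ 1.03 d; D_c ≈ 3.30 mg/L

With k_a/k_d = 7.657 and 1 − D₀(k_a−k_d)/(k_d L₀) = 0.6682,
t_c = ln(7.657 × 0.6682) / (1.83 − 0.239) = ln(5.116) / 1.591 = 1.632/1.591 = 1.026 d.
L(t_c) = L₀ e^(−k_d t_c) = 32.3 × 0.7825 = 25.28 mg/L, and at the critical point k_a D_c = k_d L, so D_c = (0.239/1.83) × 25.28 = 3.301 mg/L.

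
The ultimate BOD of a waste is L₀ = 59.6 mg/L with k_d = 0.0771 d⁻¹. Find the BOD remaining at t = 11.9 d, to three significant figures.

L ≈ 23.8 mg/L

L_t = L₀ e^(−k_d t) = 59.6 × e^(−0.0771×11.9) = 59.6 × 0.3995 = 23.81 mg/L.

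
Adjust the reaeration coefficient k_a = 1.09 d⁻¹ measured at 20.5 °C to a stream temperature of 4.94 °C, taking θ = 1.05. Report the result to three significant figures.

k_a(T₂) = k_a(T₁) · θ^(T₂−T₁) = 1.09 × 1.05^(4.94−20.5)
= 1.09 × 1.05^-15.6 = 1.09 × 0.4681 = 0.5102 d⁻¹.

k_a ≈ 0.510 d⁻¹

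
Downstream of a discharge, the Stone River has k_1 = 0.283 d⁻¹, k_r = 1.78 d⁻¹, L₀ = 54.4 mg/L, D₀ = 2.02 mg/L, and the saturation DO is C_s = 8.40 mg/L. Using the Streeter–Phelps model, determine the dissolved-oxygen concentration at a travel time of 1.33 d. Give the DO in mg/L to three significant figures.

DO ≈ 2.12 mg/L

k_1 L₀/(k_r−k_1) = 0.283×54.4/(1.78−0.283) = 15.40/1.497 = 10.28 mg/L.
e^(−k_1 t) = e^(−0.283×1.330) = 0.6863; e^(−k_r t) = e^(−1.78×1.330) = 0.09372.
D = 10.28 × (0.6863 − 0.09372) + 2.02 × 0.09372 = 6.094 + 0.1893 = 6.284 mg/L.
DO = C_s − D = 8.40 − 6.284 = 2.116 mg/L.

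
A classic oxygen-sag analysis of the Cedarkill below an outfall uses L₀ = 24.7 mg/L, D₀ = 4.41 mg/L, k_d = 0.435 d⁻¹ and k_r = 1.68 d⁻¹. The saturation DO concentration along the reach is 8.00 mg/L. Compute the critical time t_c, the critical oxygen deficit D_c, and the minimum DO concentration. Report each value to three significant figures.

At the critical point dD/dt = 0, so k_d L₀ e^(−k_d t) = k_r D. Substituting D(t) from the Streeter–Phelps equation and solving for t gives
t_c = ln[(k_r/k_d)(1 − D₀(k_r−k_d)/(k_d L₀))] / (k_r−k_d).
Here k_r−k_d = 1.245 d⁻¹ and 1 − D₀(k_r−k_d)/(k_d L₀) = 1 − 4.41×1.245/(0.435×24.7) = 0.4890, so
t_c = ln(3.862 × 0.4890) / 1.245 = 0.6358 / 1.245 = 0.5107 d.
L(t_c) = L₀ e^(−k_d t_c) = 24.7 × 0.8008 = 19.78 mg/L, and at the critical point k_r D_c = k_d L, so D_c = (0.435/1.68) × 19.78 = 5.122 mg/L.
Minimum DO = C_s − D_c = 8.00 − 5.122 = 2.878 mg/L.

t_c ≈ 0.511 d; D_c ≈ 5.12 mg/L; min DO ≈ 2.88 mg/L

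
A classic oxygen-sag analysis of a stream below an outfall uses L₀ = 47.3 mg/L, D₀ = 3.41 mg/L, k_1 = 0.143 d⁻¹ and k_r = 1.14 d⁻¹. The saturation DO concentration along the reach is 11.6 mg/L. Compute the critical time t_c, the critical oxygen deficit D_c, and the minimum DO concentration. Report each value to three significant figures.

t_c ≈ 1.38 d; D_c ≈ 4.87 mg/L; min DO ≈ 6.73 mg/L

t_c = [1/(k_r−k_1)] ln[(k_r/k_1)(1 − D₀(k_r−k_1)/(k_1 L₀))]
= [1/(1.14−0.143)] ln[(1.14/0.143)(1 − 3.41×0.9970/(0.143×47.3))]
= (1/0.9970) ln[7.972 × 0.4974] = 1.003 × ln(3.965) = 1.003 × 1.378 = 1.382 d.
L(t_c) = L₀ e^(−k_1 t_c) = 47.3 × 0.8207 = 38.82 mg/L, and at the critical point k_r D_c = k_1 L, so D_c = (0.143/1.14) × 38.82 = 4.870 mg/L.
Minimum DO = C_s − D_c = 11.6 − 4.870 = 6.730 mg/L.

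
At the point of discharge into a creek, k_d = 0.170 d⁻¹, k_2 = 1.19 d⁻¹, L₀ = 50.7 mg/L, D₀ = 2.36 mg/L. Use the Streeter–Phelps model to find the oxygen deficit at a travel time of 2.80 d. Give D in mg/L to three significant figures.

D ≈ 5.03 mg/L

k_d L₀/(k_2−k_d) = 0.170×50.7/(1.19−0.170) = 8.619/1.020 = 8.450 mg/L.
e^(−k_d t) = e^(−0.170×2.800) = 0.6213; e^(−k_2 t) = e^(−1.19×2.800) = 0.03572.
D = 8.450 × (0.6213 − 0.03572) + 2.36 × 0.03572 = 4.948 + 0.08430 = 5.032 mg/L.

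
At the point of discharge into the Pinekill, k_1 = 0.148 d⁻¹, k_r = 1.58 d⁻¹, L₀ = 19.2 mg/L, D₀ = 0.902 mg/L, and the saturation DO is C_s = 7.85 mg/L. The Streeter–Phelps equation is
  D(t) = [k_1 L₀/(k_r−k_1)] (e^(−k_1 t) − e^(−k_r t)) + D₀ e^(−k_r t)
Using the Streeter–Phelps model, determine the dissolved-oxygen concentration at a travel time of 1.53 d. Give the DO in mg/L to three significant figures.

DO ≈ 6.36 mg/L

k_1 L₀/(k_r−k_1) = 0.148×19.2/(1.58−0.148) = 2.842/1.432 = 1.984 mg/L.
e^(−k_1 t) = e^(−0.148×1.530) = 0.7974; e^(−k_r t) = e^(−1.58×1.530) = 0.08915.
D = 1.984 × (0.7974 − 0.08915) + 0.902 × 0.08915 = 1.405 + 0.08042 = 1.486 mg/L.
DO = C_s − D = 7.85 − 1.486 = 6.364 mg/L.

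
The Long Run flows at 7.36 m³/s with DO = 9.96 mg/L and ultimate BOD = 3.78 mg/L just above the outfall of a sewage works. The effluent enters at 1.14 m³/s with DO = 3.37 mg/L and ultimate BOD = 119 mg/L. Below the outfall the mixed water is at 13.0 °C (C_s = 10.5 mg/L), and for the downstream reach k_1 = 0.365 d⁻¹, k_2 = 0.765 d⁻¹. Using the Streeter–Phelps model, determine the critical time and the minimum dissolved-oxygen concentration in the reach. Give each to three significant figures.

Mixed DO = (7.36×9.96 + 1.14×3.37)/(7.36+1.14) = 77.15/8.500 = 9.076 mg/L.
Mixed L₀ = (7.36×3.78 + 1.14×119)/(8.500) = 163.5/8.500 = 19.23 mg/L.
Initial deficit D₀ = C_s − DO₀ = 10.5 − 9.076 = 1.424 mg/L.
t_c = (1/0.4000) ln[(0.765/0.365)(1 − 1.424×0.4000/(0.365×19.23))] = 2.500 × ln(1.926) = 1.638 d.
D_c = (0.365/0.765) × 19.23 × e^(−0.365×1.638) = 0.4771 × 19.23 × 0.5499 = 5.046 mg/L.
Minimum DO = 10.5 − 5.046 = 5.454 mg/L.

t_c ≈ 1.64 d; minimum DO ≈ 5.45 mg/L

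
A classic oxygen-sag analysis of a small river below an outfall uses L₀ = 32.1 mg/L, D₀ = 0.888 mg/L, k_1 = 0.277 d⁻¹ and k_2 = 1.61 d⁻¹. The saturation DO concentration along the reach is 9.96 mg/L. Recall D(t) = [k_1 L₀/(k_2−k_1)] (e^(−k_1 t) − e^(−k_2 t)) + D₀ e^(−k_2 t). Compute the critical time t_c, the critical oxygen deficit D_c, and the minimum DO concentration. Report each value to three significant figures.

At the critical point dD/dt = 0, so k_1 L₀ e^(−k_1 t) = k_2 D. Substituting D(t) from the Streeter–Phelps equation and solving for t gives
t_c = ln[(k_2/k_1)(1 − D₀(k_2−k_1)/(k_1 L₀))] / (k_2−k_1).
Here k_2−k_1 = 1.333 d⁻¹ and 1 − D₀(k_2−k_1)/(k_1 L₀) = 1 − 0.888×1.333/(0.277×32.1) = 0.8669, so
t_c = ln(5.812 × 0.8669) / 1.333 = 1.617 / 1.333 = 1.213 d.
L(t_c) = L₀ e^(−k_1 t_c) = 32.1 × 0.7146 = 22.94 mg/L, and at the critical point k_2 D_c = k_1 L, so D_c = (0.277/1.61) × 22.94 = 3.947 mg/L.
Minimum DO = C_s − D_c = 9.96 − 3.947 = 6.013 mg/L.

t_c ≈ 1.21 d; D_c ≈ 3.95 mg/L; min DO ≈ 6.01 mg/L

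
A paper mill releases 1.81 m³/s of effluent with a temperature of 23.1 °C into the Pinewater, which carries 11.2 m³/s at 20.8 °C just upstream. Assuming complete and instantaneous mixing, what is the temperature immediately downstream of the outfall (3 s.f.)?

21.1 °C

Flow-weighted mixing: C = (Q_r C_r + Q_w C_w)/(Q_r + Q_w)
= (11.2×20.8 + 1.81×23.1)/(11.2 + 1.81) = 274.8/13.01 = 21.12 °C.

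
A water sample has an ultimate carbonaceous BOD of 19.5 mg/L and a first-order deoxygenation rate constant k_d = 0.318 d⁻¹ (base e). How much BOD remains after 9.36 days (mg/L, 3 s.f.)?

L ≈ 0.994 mg/L

L_t = L₀ e^(−k_d t) = 19.5 × e^(−0.318×9.36) = 19.5 × 0.05097 = 0.9940 mg/L.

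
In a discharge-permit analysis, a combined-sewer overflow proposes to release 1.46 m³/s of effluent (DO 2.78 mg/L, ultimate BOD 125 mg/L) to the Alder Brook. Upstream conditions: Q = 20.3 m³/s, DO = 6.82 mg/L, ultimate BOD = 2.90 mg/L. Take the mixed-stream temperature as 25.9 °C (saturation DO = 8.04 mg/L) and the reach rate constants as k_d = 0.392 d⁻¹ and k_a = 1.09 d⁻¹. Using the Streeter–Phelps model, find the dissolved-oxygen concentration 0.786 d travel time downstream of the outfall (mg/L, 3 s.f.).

Mixed DO = (20.3×6.82 + 1.46×2.78)/(20.3+1.46) = 142.5/21.76 = 6.549 mg/L.
Mixed L₀ = (20.3×2.90 + 1.46×125)/(21.76) = 241.4/21.76 = 11.09 mg/L.
Initial deficit D₀ = C_s − DO₀ = 8.04 − 6.549 = 1.491 mg/L.
D(0.786) = [0.392×11.09/(1.09−0.392)](e^(−0.392×0.786) − e^(−1.09×0.786)) + 1.491 e^(−1.09×0.786)
= 6.230 × (0.7348 − 0.4245) + 1.491 × 0.4245 = 2.566 mg/L.
DO = 8.04 − 2.566 = 5.474 mg/L.

DO ≈ 5.47 mg/L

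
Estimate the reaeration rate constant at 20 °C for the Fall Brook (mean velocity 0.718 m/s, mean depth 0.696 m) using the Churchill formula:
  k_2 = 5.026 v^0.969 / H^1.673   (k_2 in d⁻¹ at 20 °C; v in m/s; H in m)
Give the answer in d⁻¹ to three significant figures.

k_2 ≈ 6.69 d⁻¹

k_2 = 5.026 × 0.718^0.969 / 0.696^1.673 = 5.026 × 0.7254 / 0.5454 = 6.685 d⁻¹.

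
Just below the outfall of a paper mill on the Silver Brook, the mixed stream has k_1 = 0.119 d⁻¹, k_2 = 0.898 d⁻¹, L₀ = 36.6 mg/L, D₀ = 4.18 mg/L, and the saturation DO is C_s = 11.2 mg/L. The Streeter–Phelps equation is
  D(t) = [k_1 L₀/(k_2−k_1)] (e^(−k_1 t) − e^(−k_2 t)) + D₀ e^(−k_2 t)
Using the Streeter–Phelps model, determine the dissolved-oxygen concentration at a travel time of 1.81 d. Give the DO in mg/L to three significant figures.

k_1 L₀/(k_2−k_1) = 0.119×36.6/(0.898−0.119) = 4.355/0.7790 = 5.591 mg/L.
e^(−k_1 t) = e^(−0.119×1.810) = 0.8062; e^(−k_2 t) = e^(−0.898×1.810) = 0.1968.
D = 5.591 × (0.8062 − 0.1968) + 4.18 × 0.1968 = 3.407 + 0.8228 = 4.230 mg/L.
DO = C_s − D = 11.2 − 4.230 = 6.970 mg/L.

DO ≈ 6.97 mg/L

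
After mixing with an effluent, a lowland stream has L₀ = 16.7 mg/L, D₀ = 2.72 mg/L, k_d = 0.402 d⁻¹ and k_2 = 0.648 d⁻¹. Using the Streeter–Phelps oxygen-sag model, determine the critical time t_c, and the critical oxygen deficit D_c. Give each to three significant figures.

t_c = [1/(k_2−k_d)] ln[(k_2/k_d)(1 − D₀(k_2−k_d)/(k_d L₀))]
= [1/(0.648−0.402)] ln[(0.648/0.402)(1 − 2.72×0.2460/(0.402×16.7))]
= (1/0.2460) ln[1.612 × 0.9003] = 4.065 × ln(1.451) = 4.065 × 0.3724 = 1.514 d.
L(t_c) = L₀ e^(−k_d t_c) = 16.7 × 0.5441 = 9.086 mg/L, and at the critical point k_2 D_c = k_d L, so D_c = (0.402/0.648) × 9.086 = 5.637 mg/L.

t_c ≈ 1.51 d; D_c ≈ 5.64 mg/L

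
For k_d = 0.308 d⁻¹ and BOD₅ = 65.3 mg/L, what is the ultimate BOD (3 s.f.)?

L₀ ≈ 83.1 mg/L

BOD₅ = L₀(1 − e^(−5k_d)) ⇒ L₀ = BOD₅ / (1 − e^(−5×0.308))
= 65.3 / (1 − 0.2144) = 65.3 / 0.7856 = 83.12 mg/L.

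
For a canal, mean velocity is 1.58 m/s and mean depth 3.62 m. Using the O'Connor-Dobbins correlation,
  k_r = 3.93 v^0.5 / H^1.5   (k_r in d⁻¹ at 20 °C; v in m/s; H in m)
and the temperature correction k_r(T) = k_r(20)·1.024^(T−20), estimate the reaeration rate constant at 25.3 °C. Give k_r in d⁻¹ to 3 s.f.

k_r(20) = 3.93 × 1.58^0.5 / 3.62^1.5 = 3.93 × 1.257 / 6.888 = 0.7172 d⁻¹.
k_r(25.3) = 0.7172 × 1.024^(25.3−20) = 0.7172 × 1.134 = 0.8133 d⁻¹.

k_r ≈ 0.813 d⁻¹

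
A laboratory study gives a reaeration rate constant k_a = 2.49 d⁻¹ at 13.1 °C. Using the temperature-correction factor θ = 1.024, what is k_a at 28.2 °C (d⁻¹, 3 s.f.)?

k_a ≈ 3.56 d⁻¹

k_a(T₂) = k_a(T₁) · θ^(T₂−T₁) = 2.49 × 1.024^(28.2−13.1)
= 2.49 × 1.024^15.1 = 2.49 × 1.431 = 3.562 d⁻¹.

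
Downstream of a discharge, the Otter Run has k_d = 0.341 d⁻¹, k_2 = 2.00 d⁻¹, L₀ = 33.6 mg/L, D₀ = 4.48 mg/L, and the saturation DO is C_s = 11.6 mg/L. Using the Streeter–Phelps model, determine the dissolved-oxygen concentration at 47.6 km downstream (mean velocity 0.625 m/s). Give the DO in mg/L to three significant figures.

DO ≈ 6.90 mg/L

Travel time t = x/v = 47.6 km / (0.625 m/s) = 47600 m / 0.625 m/s = 76160 s = 0.8815 d.
k_d L₀/(k_2−k_d) = 0.341×33.6/(2.00−0.341) = 11.46/1.659 = 6.906 mg/L.
e^(−k_d t) = e^(−0.341×0.8815) = 0.7404; e^(−k_2 t) = e^(−2.00×0.8815) = 0.1715.
D = 6.906 × (0.7404 − 0.1715) + 4.48 × 0.1715 = 3.929 + 0.7685 = 4.697 mg/L.
DO = C_s − D = 11.6 − 4.697 = 6.903 mg/L.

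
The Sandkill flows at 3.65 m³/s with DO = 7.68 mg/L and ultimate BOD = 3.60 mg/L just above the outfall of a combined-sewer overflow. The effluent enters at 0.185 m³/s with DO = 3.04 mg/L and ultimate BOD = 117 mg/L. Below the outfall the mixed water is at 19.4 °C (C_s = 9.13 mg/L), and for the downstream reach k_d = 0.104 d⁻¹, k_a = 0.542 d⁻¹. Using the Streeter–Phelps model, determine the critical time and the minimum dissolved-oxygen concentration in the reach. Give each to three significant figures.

t_c ≈ 0.341 d; minimum DO ≈ 7.45 mg/L

Mixed DO = (3.65×7.68 + 0.185×3.04)/(3.65+0.185) = 28.59/3.835 = 7.456 mg/L.
Mixed L₀ = (3.65×3.60 + 0.185×117)/(3.835) = 34.78/3.835 = 9.070 mg/L.
Initial deficit D₀ = C_s − DO₀ = 9.13 − 7.456 = 1.674 mg/L.
t_c = (1/0.4380) ln[(0.542/0.104)(1 − 1.674×0.4380/(0.104×9.070))] = 2.283 × ln(1.161) = 0.3412 d.
D_c = (0.104/0.542) × 9.070 × e^(−0.104×0.3412) = 0.1919 × 9.070 × 0.9651 = 1.680 mg/L.
Minimum DO = 9.13 − 1.680 = 7.450 mg/L.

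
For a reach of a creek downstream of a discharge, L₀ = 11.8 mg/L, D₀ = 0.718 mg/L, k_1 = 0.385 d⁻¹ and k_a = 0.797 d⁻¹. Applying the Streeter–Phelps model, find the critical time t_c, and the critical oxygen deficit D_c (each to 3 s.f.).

t_c ≈ 1.60 d; D_c ≈ 3.08 mg/L

At the critical point dD/dt = 0, so k_1 L₀ e^(−k_1 t) = k_a D. Substituting D(t) from the Streeter–Phelps equation and solving for t gives
t_c = ln[(k_a/k_1)(1 − D₀(k_a−k_1)/(k_1 L₀))] / (k_a−k_1).
Here k_a−k_1 = 0.4120 d⁻¹ and 1 − D₀(k_a−k_1)/(k_1 L₀) = 1 − 0.718×0.4120/(0.385×11.8) = 0.9349, so
t_c = ln(2.070 × 0.9349) / 0.4120 = 0.6603 / 0.4120 = 1.603 d.
L(t_c) = L₀ e^(−k_1 t_c) = 11.8 × 0.5396 = 6.367 mg/L, and at the critical point k_a D_c = k_1 L, so D_c = (0.385/0.797) × 6.367 = 3.076 mg/L.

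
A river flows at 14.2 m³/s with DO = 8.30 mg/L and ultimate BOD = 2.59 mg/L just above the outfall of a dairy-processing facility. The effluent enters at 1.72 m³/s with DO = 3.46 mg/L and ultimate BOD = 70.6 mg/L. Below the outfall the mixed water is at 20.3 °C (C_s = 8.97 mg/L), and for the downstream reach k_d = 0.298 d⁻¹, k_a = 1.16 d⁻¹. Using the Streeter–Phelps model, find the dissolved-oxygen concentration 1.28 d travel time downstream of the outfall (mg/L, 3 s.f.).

DO ≈ 7.13 mg/L

Mixed DO = (14.2×8.30 + 1.72×3.46)/(14.2+1.72) = 123.8/15.92 = 7.777 mg/L.
Mixed L₀ = (14.2×2.59 + 1.72×70.6)/(15.92) = 158.2/15.92 = 9.938 mg/L.
Initial deficit D₀ = C_s − DO₀ = 8.97 − 7.777 = 1.193 mg/L.
D(1.28) = [0.298×9.938/(1.16−0.298)](e^(−0.298×1.28) − e^(−1.16×1.28)) + 1.193 e^(−1.16×1.28)
= 3.436 × (0.6829 − 0.2265) + 1.193 × 0.2265 = 1.838 mg/L.
DO = 8.97 − 1.838 = 7.132 mg/L.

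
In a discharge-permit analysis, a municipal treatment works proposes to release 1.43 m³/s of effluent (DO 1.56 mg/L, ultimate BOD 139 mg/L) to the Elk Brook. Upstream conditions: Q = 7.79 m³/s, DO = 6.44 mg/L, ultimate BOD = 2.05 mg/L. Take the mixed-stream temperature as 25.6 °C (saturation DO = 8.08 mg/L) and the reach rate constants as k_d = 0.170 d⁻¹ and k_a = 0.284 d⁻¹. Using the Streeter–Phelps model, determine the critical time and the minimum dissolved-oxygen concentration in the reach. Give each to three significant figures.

Mixed DO = (7.79×6.44 + 1.43×1.56)/(7.79+1.43) = 52.40/9.220 = 5.683 mg/L.
Mixed L₀ = (7.79×2.05 + 1.43×139)/(9.220) = 214.7/9.220 = 23.29 mg/L.
Initial deficit D₀ = C_s − DO₀ = 8.08 − 5.683 = 2.397 mg/L.
t_c = (1/0.1140) ln[(0.284/0.170)(1 − 2.397×0.1140/(0.170×23.29))] = 8.772 × ln(1.555) = 3.874 d.
D_c = (0.170/0.284) × 23.29 × e^(−0.170×3.874) = 0.5986 × 23.29 × 0.5176 = 7.216 mg/L.
Minimum DO = 8.08 − 7.216 = 0.8644 mg/L.

t_c ≈ 3.87 d; minimum DO ≈ 0.864 mg/L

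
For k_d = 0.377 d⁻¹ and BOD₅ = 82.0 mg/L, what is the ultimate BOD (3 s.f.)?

BOD₅ = L₀(1 − e^(−5k_d)) ⇒ L₀ = BOD₅ / (1 − e^(−5×0.377))
= 82.0 / (1 − 0.1518) = 82.0 / 0.8482 = 96.68 mg/L.

L₀ ≈ 96.7 mg/L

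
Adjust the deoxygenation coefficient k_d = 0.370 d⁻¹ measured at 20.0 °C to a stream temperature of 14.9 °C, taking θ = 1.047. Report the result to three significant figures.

k_d(T₂) = k_d(T₁) · θ^(T₂−T₁) = 0.370 × 1.047^(14.9−20.0)
= 0.370 × 1.047^-5.10 = 0.370 × 0.7912 = 0.2927 d⁻¹.

k_d ≈ 0.293 d⁻¹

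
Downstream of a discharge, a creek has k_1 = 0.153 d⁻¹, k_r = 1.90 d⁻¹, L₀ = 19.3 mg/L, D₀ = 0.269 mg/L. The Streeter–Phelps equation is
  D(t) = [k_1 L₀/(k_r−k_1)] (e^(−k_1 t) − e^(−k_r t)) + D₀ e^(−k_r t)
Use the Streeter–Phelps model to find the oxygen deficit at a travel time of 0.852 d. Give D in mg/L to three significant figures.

D ≈ 1.20 mg/L

k_1 L₀/(k_r−k_1) = 0.153×19.3/(1.90−0.153) = 2.953/1.747 = 1.690 mg/L.
e^(−k_1 t) = e^(−0.153×0.8520) = 0.8778; e^(−k_r t) = e^(−1.90×0.8520) = 0.1981.
D = 1.690 × (0.8778 − 0.1981) + 0.269 × 0.1981 = 1.149 + 0.05330 = 1.202 mg/L.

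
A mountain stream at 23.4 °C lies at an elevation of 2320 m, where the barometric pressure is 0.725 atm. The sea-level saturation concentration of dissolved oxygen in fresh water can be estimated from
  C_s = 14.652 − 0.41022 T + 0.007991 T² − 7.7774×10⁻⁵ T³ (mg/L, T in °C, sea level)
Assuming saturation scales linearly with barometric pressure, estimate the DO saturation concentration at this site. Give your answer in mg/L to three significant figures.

At sea level: C_s = 14.652 − 0.41022×23.4 + 0.007991×23.4² − 7.7774×10⁻⁵×23.4³ = 8.432 mg/L.
Pressure correction: C_s' = 8.432 × 0.725 = 6.113 mg/L.

C_s ≈ 6.11 mg/L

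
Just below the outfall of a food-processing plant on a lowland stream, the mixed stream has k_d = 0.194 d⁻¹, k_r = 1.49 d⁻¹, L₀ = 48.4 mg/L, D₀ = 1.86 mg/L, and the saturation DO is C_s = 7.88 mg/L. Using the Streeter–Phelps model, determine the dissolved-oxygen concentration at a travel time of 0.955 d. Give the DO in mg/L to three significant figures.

k_d L₀/(k_r−k_d) = 0.194×48.4/(1.49−0.194) = 9.390/1.296 = 7.245 mg/L.
e^(−k_d t) = e^(−0.194×0.9550) = 0.8309; e^(−k_r t) = e^(−1.49×0.9550) = 0.2410.
D = 7.245 × (0.8309 − 0.2410) + 1.86 × 0.2410 = 4.274 + 0.4483 = 4.722 mg/L.
DO = C_s − D = 7.88 − 4.722 = 3.158 mg/L.

DO ≈ 3.16 mg/L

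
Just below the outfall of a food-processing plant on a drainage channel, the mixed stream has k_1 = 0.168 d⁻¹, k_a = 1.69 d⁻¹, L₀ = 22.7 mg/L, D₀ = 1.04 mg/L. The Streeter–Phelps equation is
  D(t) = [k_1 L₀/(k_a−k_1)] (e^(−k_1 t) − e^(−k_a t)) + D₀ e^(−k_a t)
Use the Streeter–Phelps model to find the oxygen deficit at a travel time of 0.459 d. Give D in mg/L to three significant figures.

D ≈ 1.64 mg/L

k_1 L₀/(k_a−k_1) = 0.168×22.7/(1.69−0.168) = 3.814/1.522 = 2.506 mg/L.
e^(−k_1 t) = e^(−0.168×0.4590) = 0.9258; e^(−k_a t) = e^(−1.69×0.4590) = 0.4604.
D = 2.506 × (0.9258 − 0.4604) + 1.04 × 0.4604 = 1.166 + 0.4788 = 1.645 mg/L.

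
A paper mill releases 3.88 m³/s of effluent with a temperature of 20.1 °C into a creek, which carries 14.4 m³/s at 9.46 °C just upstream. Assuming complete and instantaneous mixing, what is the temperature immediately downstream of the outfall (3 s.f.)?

Flow-weighted mixing: C = (Q_r C_r + Q_w C_w)/(Q_r + Q_w)
= (14.4×9.46 + 3.88×20.1)/(14.4 + 3.88) = 214.2/18.28 = 11.72 °C.

11.7 °C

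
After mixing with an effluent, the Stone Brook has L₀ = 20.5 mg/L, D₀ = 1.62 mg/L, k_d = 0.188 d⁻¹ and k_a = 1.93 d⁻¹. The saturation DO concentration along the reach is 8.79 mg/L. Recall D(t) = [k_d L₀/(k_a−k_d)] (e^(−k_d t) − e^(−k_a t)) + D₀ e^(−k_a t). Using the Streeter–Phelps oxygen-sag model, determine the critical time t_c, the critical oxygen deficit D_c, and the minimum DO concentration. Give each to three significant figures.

t_c ≈ 0.580 d; D_c ≈ 1.79 mg/L; min DO ≈ 7.00 mg/L

t_c = [1/(k_a−k_d)] ln[(k_a/k_d)(1 − D₀(k_a−k_d)/(k_d L₀))]
= [1/(1.93−0.188)] ln[(1.93/0.188)(1 − 1.62×1.742/(0.188×20.5))]
= (1/1.742) ln[10.27 × 0.2678] = 0.5741 × ln(2.749) = 0.5741 × 1.011 = 0.5805 d.
L(t_c) = L₀ e^(−k_d t_c) = 20.5 × 0.8966 = 18.38 mg/L, and at the critical point k_a D_c = k_d L, so D_c = (0.188/1.93) × 18.38 = 1.790 mg/L.
Minimum DO = C_s − D_c = 8.79 − 1.790 = 7.000 mg/L.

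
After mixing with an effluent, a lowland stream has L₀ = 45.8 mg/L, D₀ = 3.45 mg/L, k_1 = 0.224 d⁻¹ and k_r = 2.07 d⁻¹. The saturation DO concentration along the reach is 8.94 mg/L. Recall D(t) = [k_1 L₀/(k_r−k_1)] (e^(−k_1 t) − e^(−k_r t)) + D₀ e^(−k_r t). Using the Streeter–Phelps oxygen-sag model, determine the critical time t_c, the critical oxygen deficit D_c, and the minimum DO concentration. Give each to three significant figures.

t_c ≈ 0.679 d; D_c ≈ 4.26 mg/L; min DO ≈ 4.68 mg/L

At the critical point dD/dt = 0, so k_1 L₀ e^(−k_1 t) = k_r D. Substituting D(t) from the Streeter–Phelps equation and solving for t gives
t_c = ln[(k_r/k_1)(1 − D₀(k_r−k_1)/(k_1 L₀))] / (k_r−k_1).
Here k_r−k_1 = 1.846 d⁻¹ and 1 − D₀(k_r−k_1)/(k_1 L₀) = 1 − 3.45×1.846/(0.224×45.8) = 0.3792, so
t_c = ln(9.241 × 0.3792) / 1.846 = 1.254 / 1.846 = 0.6793 d.
D_c = (k_1/k_r) L₀ e^(−k_1 t_c) = (0.224/2.07) × 45.8 × e^(−0.224×0.6793) = 0.1082 × 45.8 × 0.8588 = 4.257 mg/L.
Minimum DO = C_s − D_c = 8.94 − 4.257 = 4.683 mg/L.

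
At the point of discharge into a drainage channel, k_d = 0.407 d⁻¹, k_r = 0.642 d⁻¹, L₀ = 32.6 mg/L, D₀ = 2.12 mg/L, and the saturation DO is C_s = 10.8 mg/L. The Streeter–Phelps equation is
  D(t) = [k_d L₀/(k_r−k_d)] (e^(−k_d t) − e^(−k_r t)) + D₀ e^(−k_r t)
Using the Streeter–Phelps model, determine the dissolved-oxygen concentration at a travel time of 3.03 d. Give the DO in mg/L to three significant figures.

DO ≈ 2.12 mg/L

k_d L₀/(k_r−k_d) = 0.407×32.6/(0.642−0.407) = 13.27/0.2350 = 56.46 mg/L.
e^(−k_d t) = e^(−0.407×3.030) = 0.2914; e^(−k_r t) = e^(−0.642×3.030) = 0.1430.
D = 56.46 × (0.2914 − 0.1430) + 2.12 × 0.1430 = 8.379 + 0.3031 = 8.682 mg/L.
DO = C_s − D = 10.8 − 8.682 = 2.118 mg/L.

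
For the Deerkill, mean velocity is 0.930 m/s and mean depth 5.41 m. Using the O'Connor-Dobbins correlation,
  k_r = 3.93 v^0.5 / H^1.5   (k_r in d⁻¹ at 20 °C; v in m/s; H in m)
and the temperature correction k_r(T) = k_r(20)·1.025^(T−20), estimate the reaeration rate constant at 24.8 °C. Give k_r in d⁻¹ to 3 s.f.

k_r ≈ 0.339 d⁻¹

k_r(20) = 3.93 × 0.930^0.5 / 5.41^1.5 = 3.93 × 0.9644 / 12.58 = 0.3012 d⁻¹.
k_r(24.8) = 0.3012 × 1.025^(24.8−20) = 0.3012 × 1.126 = 0.3391 d⁻¹.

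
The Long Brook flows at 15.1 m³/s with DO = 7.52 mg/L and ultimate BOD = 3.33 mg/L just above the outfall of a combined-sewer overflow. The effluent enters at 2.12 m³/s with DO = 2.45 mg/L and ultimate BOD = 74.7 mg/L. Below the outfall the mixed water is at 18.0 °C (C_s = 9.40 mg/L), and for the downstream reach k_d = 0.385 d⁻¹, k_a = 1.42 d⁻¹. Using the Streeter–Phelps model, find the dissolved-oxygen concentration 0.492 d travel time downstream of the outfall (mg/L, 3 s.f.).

DO ≈ 6.67 mg/L

Mixed DO = (15.1×7.52 + 2.12×2.45)/(15.1+2.12) = 118.7/17.22 = 6.896 mg/L.
Mixed L₀ = (15.1×3.33 + 2.12×74.7)/(17.22) = 208.6/17.22 = 12.12 mg/L.
Initial deficit D₀ = C_s − DO₀ = 9.40 − 6.896 = 2.504 mg/L.
D(0.492) = [0.385×12.12/(1.42−0.385)](e^(−0.385×0.492) − e^(−1.42×0.492)) + 2.504 e^(−1.42×0.492)
= 4.507 × (0.8274 − 0.4973) + 2.504 × 0.4973 = 2.733 mg/L.
DO = 9.40 − 2.733 = 6.667 mg/L.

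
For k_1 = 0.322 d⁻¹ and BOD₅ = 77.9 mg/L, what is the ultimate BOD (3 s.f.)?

BOD₅ = L₀(1 − e^(−5k_1)) ⇒ L₀ = BOD₅ / (1 − e^(−5×0.322))
= 77.9 / (1 − 0.1999) = 77.9 / 0.8001 = 97.36 mg/L.

L₀ ≈ 97.4 mg/L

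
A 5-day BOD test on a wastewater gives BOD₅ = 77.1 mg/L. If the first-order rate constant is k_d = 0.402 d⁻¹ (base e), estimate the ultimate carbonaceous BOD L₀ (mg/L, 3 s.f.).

BOD₅ = L₀(1 − e^(−5k_d)) ⇒ L₀ = BOD₅ / (1 − e^(−5×0.402))
= 77.1 / (1 − 0.1340) = 77.1 / 0.8660 = 89.03 mg/L.

L₀ ≈ 89.0 mg/L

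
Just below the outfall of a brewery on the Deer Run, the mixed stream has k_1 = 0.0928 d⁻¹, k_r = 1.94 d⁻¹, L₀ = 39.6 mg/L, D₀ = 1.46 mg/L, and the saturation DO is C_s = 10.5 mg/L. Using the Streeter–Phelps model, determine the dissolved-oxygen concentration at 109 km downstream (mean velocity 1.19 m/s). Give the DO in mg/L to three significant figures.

DO ≈ 8.76 mg/L

Travel time t = x/v = 109 km / (1.19 m/s) = 109000 m / 1.19 m/s = 91600 s = 1.060 d.
k_1 L₀/(k_r−k_1) = 0.0928×39.6/(1.94−0.0928) = 3.675/1.847 = 1.989 mg/L.
e^(−k_1 t) = e^(−0.0928×1.060) = 0.9063; e^(−k_r t) = e^(−1.94×1.060) = 0.1279.
D = 1.989 × (0.9063 − 0.1279) + 1.46 × 0.1279 = 1.549 + 0.1867 = 1.735 mg/L.
DO = C_s − D = 10.5 − 1.735 = 8.765 mg/L.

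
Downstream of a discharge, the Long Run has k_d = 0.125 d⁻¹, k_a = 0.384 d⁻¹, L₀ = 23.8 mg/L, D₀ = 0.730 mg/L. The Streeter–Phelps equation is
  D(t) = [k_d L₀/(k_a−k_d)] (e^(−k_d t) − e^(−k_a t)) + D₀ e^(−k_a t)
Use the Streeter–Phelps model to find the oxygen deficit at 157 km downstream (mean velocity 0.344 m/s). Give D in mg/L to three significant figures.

D ≈ 4.52 mg/L

Travel time t = x/v = 157 km / (0.344 m/s) = 157000 m / 0.344 m/s = 456400 s = 5.282 d.
k_d L₀/(k_a−k_d) = 0.125×23.8/(0.384−0.125) = 2.975/0.2590 = 11.49 mg/L.
e^(−k_d t) = e^(−0.125×5.282) = 0.5167; e^(−k_a t) = e^(−0.384×5.282) = 0.1315.
D = 11.49 × (0.5167 − 0.1315) + 0.730 × 0.1315 = 4.424 + 0.09603 = 4.520 mg/L.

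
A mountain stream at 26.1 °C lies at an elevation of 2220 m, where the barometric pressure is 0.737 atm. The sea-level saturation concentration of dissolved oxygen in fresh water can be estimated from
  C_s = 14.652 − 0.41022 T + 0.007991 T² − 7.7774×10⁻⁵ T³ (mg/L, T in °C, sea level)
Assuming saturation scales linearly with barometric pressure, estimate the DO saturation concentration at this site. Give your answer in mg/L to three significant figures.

C_s ≈ 5.90 mg/L

At sea level: C_s = 14.652 − 0.41022×26.1 + 0.007991×26.1² − 7.7774×10⁻⁵×26.1³ = 8.006 mg/L.
Pressure correction: C_s' = 8.006 × 0.737 = 5.900 mg/L.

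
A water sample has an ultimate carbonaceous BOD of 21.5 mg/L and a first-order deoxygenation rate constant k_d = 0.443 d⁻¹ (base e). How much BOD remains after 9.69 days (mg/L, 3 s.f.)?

L_t = L₀ e^(−k_d t) = 21.5 × e^(−0.443×9.69) = 21.5 × 0.01367 = 0.2939 mg/L.

L ≈ 0.294 mg/L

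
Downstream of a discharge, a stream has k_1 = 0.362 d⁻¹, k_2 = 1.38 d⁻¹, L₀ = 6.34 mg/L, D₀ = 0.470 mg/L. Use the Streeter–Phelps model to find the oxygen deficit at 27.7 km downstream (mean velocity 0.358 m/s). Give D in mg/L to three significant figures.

D ≈ 1.11 mg/L

Travel time t = x/v = 27.7 km / (0.358 m/s) = 27700 m / 0.358 m/s = 77370 s = 0.8955 d.
k_1 L₀/(k_2−k_1) = 0.362×6.34/(1.38−0.362) = 2.295/1.018 = 2.254 mg/L.
e^(−k_1 t) = e^(−0.362×0.8955) = 0.7231; e^(−k_2 t) = e^(−1.38×0.8955) = 0.2906.
D = 2.254 × (0.7231 − 0.2906) + 0.470 × 0.2906 = 0.9751 + 0.1366 = 1.112 mg/L.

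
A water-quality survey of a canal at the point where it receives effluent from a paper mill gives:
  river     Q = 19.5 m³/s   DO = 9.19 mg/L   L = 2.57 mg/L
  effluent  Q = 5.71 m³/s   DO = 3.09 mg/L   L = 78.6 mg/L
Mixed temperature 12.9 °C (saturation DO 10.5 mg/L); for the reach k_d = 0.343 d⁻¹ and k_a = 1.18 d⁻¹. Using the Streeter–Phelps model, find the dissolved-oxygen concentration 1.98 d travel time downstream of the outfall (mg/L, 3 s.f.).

Mixed DO = (19.5×9.19 + 5.71×3.09)/(19.5+5.71) = 196.8/25.21 = 7.808 mg/L.
Mixed L₀ = (19.5×2.57 + 5.71×78.6)/(25.21) = 498.9/25.21 = 19.79 mg/L.
Initial deficit D₀ = C_s − DO₀ = 10.5 − 7.808 = 2.692 mg/L.
D(1.98) = [0.343×19.79/(1.18−0.343)](e^(−0.343×1.98) − e^(−1.18×1.98)) + 2.692 e^(−1.18×1.98)
= 8.110 × (0.5071 − 0.09668) + 2.692 × 0.09668 = 3.588 mg/L.
DO = 10.5 − 3.588 = 6.912 mg/L.

DO ≈ 6.91 mg/L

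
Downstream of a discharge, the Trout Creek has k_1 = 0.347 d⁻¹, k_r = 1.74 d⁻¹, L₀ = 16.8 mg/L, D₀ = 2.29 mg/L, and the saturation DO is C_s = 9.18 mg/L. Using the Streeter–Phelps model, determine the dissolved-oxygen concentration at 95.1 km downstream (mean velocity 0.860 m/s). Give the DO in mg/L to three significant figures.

Travel time t = x/v = 95.1 km / (0.860 m/s) = 95100 m / 0.860 m/s = 110600 s = 1.280 d.
k_1 L₀/(k_r−k_1) = 0.347×16.8/(1.74−0.347) = 5.830/1.393 = 4.185 mg/L.
e^(−k_1 t) = e^(−0.347×1.280) = 0.6414; e^(−k_r t) = e^(−1.74×1.280) = 0.1079.
D = 4.185 × (0.6414 − 0.1079) + 2.29 × 0.1079 = 2.233 + 0.2470 = 2.480 mg/L.
DO = C_s − D = 9.18 − 2.480 = 6.700 mg/L.

DO ≈ 6.70 mg/L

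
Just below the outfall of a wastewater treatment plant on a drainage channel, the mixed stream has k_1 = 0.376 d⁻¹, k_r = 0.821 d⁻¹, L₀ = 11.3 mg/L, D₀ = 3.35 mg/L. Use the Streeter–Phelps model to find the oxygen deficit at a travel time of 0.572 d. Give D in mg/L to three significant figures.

D ≈ 3.83 mg/L

k_1 L₀/(k_r−k_1) = 0.376×11.3/(0.821−0.376) = 4.249/0.4450 = 9.548 mg/L.
e^(−k_1 t) = e^(−0.376×0.5720) = 0.8065; e^(−k_r t) = e^(−0.821×0.5720) = 0.6252.
D = 9.548 × (0.8065 − 0.6252) + 3.35 × 0.6252 = 1.730 + 2.095 = 3.825 mg/L.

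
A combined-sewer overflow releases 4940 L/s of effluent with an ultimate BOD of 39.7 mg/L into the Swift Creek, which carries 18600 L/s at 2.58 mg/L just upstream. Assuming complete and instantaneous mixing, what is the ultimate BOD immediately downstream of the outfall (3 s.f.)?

10.4 mg/L

Flow-weighted mixing: C = (Q_r C_r + Q_w C_w)/(Q_r + Q_w)
= (18600×2.58 + 4940×39.7)/(18600 + 4940) = 244100/23540 = 10.37 mg/L.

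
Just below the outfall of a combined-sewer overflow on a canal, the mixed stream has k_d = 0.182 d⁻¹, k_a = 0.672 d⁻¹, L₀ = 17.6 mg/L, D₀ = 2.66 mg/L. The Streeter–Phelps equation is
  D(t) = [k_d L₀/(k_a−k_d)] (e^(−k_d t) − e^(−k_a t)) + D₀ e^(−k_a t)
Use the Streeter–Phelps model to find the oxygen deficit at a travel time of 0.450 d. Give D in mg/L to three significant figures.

D ≈ 3.16 mg/L

k_d L₀/(k_a−k_d) = 0.182×17.6/(0.672−0.182) = 3.203/0.4900 = 6.537 mg/L.
e^(−k_d t) = e^(−0.182×0.4500) = 0.9214; e^(−k_a t) = e^(−0.672×0.4500) = 0.7390.
D = 6.537 × (0.9214 − 0.7390) + 2.66 × 0.7390 = 1.192 + 1.966 = 3.158 mg/L.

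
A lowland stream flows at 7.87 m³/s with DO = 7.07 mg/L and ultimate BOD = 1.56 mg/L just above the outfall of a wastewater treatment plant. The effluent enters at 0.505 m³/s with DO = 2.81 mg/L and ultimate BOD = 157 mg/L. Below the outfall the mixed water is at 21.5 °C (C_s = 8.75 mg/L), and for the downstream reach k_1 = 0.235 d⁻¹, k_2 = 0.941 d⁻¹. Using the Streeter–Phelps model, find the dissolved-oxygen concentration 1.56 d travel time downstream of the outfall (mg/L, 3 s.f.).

Mixed DO = (7.87×7.07 + 0.505×2.81)/(7.87+0.505) = 57.06/8.375 = 6.813 mg/L.
Mixed L₀ = (7.87×1.56 + 0.505×157)/(8.375) = 91.56/8.375 = 10.93 mg/L.
Initial deficit D₀ = C_s − DO₀ = 8.75 − 6.813 = 1.937 mg/L.
D(1.56) = [0.235×10.93/(0.941−0.235)](e^(−0.235×1.56) − e^(−0.941×1.56)) + 1.937 e^(−0.941×1.56)
= 3.639 × (0.6931 − 0.2304) + 1.937 × 0.2304 = 2.130 mg/L.
DO = 8.75 − 2.130 = 6.620 mg/L.

DO ≈ 6.62 mg/L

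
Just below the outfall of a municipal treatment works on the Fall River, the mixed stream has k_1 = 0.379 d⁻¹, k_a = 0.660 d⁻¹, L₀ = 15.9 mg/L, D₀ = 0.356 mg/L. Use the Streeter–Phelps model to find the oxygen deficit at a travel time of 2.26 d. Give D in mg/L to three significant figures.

D ≈ 4.36 mg/L

k_1 L₀/(k_a−k_1) = 0.379×15.9/(0.660−0.379) = 6.026/0.2810 = 21.45 mg/L.
e^(−k_1 t) = e^(−0.379×2.260) = 0.4246; e^(−k_a t) = e^(−0.660×2.260) = 0.2250.
D = 21.45 × (0.4246 − 0.2250) + 0.356 × 0.2250 = 4.281 + 0.08010 = 4.361 mg/L.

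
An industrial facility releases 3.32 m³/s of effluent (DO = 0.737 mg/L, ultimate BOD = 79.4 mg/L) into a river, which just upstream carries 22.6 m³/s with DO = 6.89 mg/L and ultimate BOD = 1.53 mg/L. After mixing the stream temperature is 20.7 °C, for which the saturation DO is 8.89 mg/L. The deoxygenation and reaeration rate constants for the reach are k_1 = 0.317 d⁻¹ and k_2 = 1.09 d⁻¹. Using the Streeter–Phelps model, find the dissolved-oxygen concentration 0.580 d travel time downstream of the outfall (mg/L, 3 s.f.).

DO ≈ 5.99 mg/L

Mixed DO = (22.6×6.89 + 3.32×0.737)/(22.6+3.32) = 158.2/25.92 = 6.102 mg/L.
Mixed L₀ = (22.6×1.53 + 3.32×79.4)/(25.92) = 298.2/25.92 = 11.50 mg/L.
Initial deficit D₀ = C_s − DO₀ = 8.89 − 6.102 = 2.788 mg/L.
D(0.580) = [0.317×11.50/(1.09−0.317)](e^(−0.317×0.580) − e^(−1.09×0.580)) + 2.788 e^(−1.09×0.580)
= 4.718 × (0.8321 − 0.5314) + 2.788 × 0.5314 = 2.900 mg/L.
DO = 8.89 − 2.900 = 5.990 mg/L.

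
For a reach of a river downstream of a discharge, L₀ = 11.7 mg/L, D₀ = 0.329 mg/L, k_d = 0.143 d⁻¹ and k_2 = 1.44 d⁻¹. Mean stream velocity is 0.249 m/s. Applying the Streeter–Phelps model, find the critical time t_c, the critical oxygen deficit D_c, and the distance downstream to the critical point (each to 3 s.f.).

With k_2/k_d = 10.07 and 1 − D₀(k_2−k_d)/(k_d L₀) = 0.7450,
t_c = ln(10.07 × 0.7450) / (1.44 − 0.143) = ln(7.502) / 1.297 = 2.015/1.297 = 1.554 d.
L(t_c) = L₀ e^(−k_d t_c) = 11.7 × 0.8008 = 9.369 mg/L, and at the critical point k_2 D_c = k_d L, so D_c = (0.143/1.44) × 9.369 = 0.9304 mg/L.
x_c = v t_c = 0.249 m/s × 1.554 d × 86400 s/d = 33430 m ≈ 33.4 km.

t_c ≈ 1.55 d; D_c ≈ 0.930 mg/L; x_c ≈ 33.4 km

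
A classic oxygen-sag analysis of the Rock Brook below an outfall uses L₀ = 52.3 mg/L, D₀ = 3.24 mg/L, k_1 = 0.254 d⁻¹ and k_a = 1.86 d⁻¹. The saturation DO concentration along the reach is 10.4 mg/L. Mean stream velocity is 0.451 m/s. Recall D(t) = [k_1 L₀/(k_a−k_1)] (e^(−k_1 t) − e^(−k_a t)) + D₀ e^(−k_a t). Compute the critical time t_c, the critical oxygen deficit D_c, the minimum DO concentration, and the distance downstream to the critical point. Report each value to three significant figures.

t_c ≈ 0.930 d; D_c ≈ 5.64 mg/L; min DO ≈ 4.76 mg/L; x_c ≈ 36.2 km

t_c = [1/(k_a−k_1)] ln[(k_a/k_1)(1 − D₀(k_a−k_1)/(k_1 L₀))]
= [1/(1.86−0.254)] ln[(1.86/0.254)(1 − 3.24×1.606/(0.254×52.3))]
= (1/1.606) ln[7.323 × 0.6083] = 0.6227 × ln(4.454) = 0.6227 × 1.494 = 0.9302 d.
D_c = (k_1/k_a) L₀ e^(−k_1 t_c) = (0.254/1.86) × 52.3 × e^(−0.254×0.9302) = 0.1366 × 52.3 × 0.7896 = 5.639 mg/L.
Minimum DO = C_s − D_c = 10.4 − 5.639 = 4.761 mg/L.
x_c = v t_c = 0.451 m/s × 0.9302 d × 86400 s/d = 36250 m ≈ 36.2 km.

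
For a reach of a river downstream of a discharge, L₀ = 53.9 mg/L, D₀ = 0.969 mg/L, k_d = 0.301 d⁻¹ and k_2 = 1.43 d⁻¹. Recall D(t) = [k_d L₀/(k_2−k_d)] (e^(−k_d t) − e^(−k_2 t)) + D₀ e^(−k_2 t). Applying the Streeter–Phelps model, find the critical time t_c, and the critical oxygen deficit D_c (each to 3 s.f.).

With k_2/k_d = 4.751 and 1 − D₀(k_2−k_d)/(k_d L₀) = 0.9326,
t_c = ln(4.751 × 0.9326) / (1.43 − 0.301) = ln(4.430) / 1.129 = 1.489/1.129 = 1.318 d.
L(t_c) = L₀ e^(−k_d t_c) = 53.9 × 0.6724 = 36.24 mg/L, and at the critical point k_2 D_c = k_d L, so D_c = (0.301/1.43) × 36.24 = 7.629 mg/L.

t_c ≈ 1.32 d; D_c ≈ 7.63 mg/L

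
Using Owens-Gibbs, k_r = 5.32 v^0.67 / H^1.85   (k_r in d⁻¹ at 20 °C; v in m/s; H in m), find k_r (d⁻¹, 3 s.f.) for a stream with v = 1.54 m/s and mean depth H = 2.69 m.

k_r = 5.32 × 1.54^0.67 / 2.69^1.85 = 5.32 × 1.335 / 6.238 = 1.139 d⁻¹.

k_r ≈ 1.14 d⁻¹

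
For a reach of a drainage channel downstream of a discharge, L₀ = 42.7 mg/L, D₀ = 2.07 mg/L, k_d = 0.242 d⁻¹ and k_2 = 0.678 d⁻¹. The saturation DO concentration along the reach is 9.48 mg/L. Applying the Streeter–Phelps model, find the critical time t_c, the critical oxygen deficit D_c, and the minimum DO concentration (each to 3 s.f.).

t_c ≈ 2.15 d; D_c ≈ 9.05 mg/L; min DO ≈ 0.429 mg/L

With k_2/k_d = 2.802 and 1 − D₀(k_2−k_d)/(k_d L₀) = 0.9127,
t_c = ln(2.802 × 0.9127) / (0.678 − 0.242) = ln(2.557) / 0.4360 = 0.9388/0.4360 = 2.153 d.
D_c = (k_d/k_2) L₀ e^(−k_d t_c) = (0.242/0.678) × 42.7 × e^(−0.242×2.153) = 0.3569 × 42.7 × 0.5939 = 9.051 mg/L.
Minimum DO = C_s − D_c = 9.48 − 9.051 = 0.4288 mg/L.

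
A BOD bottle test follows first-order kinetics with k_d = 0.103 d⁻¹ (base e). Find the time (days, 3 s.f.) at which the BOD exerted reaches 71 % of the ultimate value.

y/L₀ = 1 − e^(−k_d t) = 0.71 ⇒ e^(−k_d t) = 0.290
t = −ln(0.290) / 0.103 = 1.238 / 0.103 = 12.02 d.

t ≈ 12.0 d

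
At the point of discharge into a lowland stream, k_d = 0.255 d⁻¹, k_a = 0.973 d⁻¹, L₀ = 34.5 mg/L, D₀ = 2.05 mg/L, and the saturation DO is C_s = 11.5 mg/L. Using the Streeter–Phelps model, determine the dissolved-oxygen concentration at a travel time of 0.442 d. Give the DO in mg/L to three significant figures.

k_d L₀/(k_a−k_d) = 0.255×34.5/(0.973−0.255) = 8.797/0.7180 = 12.25 mg/L.
e^(−k_d t) = e^(−0.255×0.4420) = 0.8934; e^(−k_a t) = e^(−0.973×0.4420) = 0.6505.
D = 12.25 × (0.8934 − 0.6505) + 2.05 × 0.6505 = 2.977 + 1.333 = 4.310 mg/L.
DO = C_s − D = 11.5 − 4.310 = 7.190 mg/L.

DO ≈ 7.19 mg/L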